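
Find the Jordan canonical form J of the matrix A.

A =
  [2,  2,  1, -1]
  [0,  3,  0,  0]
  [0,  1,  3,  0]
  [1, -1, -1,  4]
J_2(3) ⊕ J_2(3)

The characteristic polynomial is
  det(x·I − A) = x^4 - 12*x^3 + 54*x^2 - 108*x + 81 = (x - 3)^4

Eigenvalues and multiplicities (the geometric multiplicity of λ is n − rank(A − λI), which equals the number of Jordan blocks for λ):
  λ = 3: algebraic multiplicity = 4, geometric multiplicity = 2

Determining the block sizes for each eigenvalue:
  λ = 3: with am = 4 and gm = 2, the partition is not yet determined (e.g. several partitions of 4 into 2 parts exist). Let N = A − (3)·I. Computing rank(N^1) = 2, rank(N^2) = 0; the number of blocks of size ≥ j is rank(N^{j−1}) − rank(N^j), giving [2, 2]. So we have 2 block(s) of size 2 → block sizes [2, 2]

Assembling the blocks gives a Jordan form
J =
  [3, 1, 0, 0]
  [0, 3, 0, 0]
  [0, 0, 3, 1]
  [0, 0, 0, 3]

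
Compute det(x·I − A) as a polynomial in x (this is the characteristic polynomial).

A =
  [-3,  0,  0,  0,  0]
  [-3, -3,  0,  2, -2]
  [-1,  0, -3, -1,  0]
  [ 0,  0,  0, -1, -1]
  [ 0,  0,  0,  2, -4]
x^5 + 14*x^4 + 78*x^3 + 216*x^2 + 297*x + 162

Expanding det(x·I − A) (e.g. by cofactor expansion or by noting that A is similar to its Jordan form J, which has the same characteristic polynomial as A) gives
  χ_A(x) = x^5 + 14*x^4 + 78*x^3 + 216*x^2 + 297*x + 162
which factors as (x + 2)*(x + 3)^4. The eigenvalues (with algebraic multiplicities) are λ = -3 with multiplicity 4, λ = -2 with multiplicity 1.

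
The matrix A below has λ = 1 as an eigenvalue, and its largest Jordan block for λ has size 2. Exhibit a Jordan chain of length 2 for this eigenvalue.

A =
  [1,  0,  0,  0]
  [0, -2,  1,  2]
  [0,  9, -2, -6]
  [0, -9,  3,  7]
A Jordan chain for λ = 1 of length 2:
v_1 = (0, -3, 9, -9)ᵀ
v_2 = (0, 1, 0, 0)ᵀ

Let N = A − (1)·I. We want v_2 with N^2 v_2 = 0 but N^1 v_2 ≠ 0; then v_{j-1} := N · v_j for j = 2, …, 2.

Pick v_2 = (0, 1, 0, 0)ᵀ.
Then v_1 = N · v_2 = (0, -3, 9, -9)ᵀ.

Sanity check: (A − (1)·I) v_1 = (0, 0, 0, 0)ᵀ = 0. ✓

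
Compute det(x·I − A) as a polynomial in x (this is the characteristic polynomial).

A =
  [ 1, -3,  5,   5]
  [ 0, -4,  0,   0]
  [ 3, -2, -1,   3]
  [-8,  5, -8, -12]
x^4 + 16*x^3 + 96*x^2 + 256*x + 256

Expanding det(x·I − A) (e.g. by cofactor expansion or by noting that A is similar to its Jordan form J, which has the same characteristic polynomial as A) gives
  χ_A(x) = x^4 + 16*x^3 + 96*x^2 + 256*x + 256
which factors as (x + 4)^4. The eigenvalues (with algebraic multiplicities) are λ = -4 with multiplicity 4.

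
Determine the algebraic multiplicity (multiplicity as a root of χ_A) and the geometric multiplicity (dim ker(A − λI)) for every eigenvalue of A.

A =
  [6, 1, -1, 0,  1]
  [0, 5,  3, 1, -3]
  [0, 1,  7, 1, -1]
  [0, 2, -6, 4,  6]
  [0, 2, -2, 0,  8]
λ = 6: alg = 5, geom = 3

Step 1 — factor the characteristic polynomial to read off the algebraic multiplicities:
  χ_A(x) = (x - 6)^5

Step 2 — compute geometric multiplicities via the rank-nullity identity g(λ) = n − rank(A − λI):
  rank(A − (6)·I) = 2, so dim ker(A − (6)·I) = n − 2 = 3

Summary:
  λ = 6: algebraic multiplicity = 5, geometric multiplicity = 3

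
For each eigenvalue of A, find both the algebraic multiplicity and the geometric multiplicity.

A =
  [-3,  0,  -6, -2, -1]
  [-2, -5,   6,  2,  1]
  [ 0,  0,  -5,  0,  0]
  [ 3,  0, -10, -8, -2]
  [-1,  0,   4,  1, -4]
λ = -5: alg = 5, geom = 3

Step 1 — factor the characteristic polynomial to read off the algebraic multiplicities:
  χ_A(x) = (x + 5)^5

Step 2 — compute geometric multiplicities via the rank-nullity identity g(λ) = n − rank(A − λI):
  rank(A − (-5)·I) = 2, so dim ker(A − (-5)·I) = n − 2 = 3

Summary:
  λ = -5: algebraic multiplicity = 5, geometric multiplicity = 3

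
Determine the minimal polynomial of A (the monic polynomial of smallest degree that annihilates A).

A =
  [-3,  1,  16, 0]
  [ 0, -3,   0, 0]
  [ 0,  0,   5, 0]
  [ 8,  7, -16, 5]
x^3 + x^2 - 21*x - 45

The characteristic polynomial is χ_A(x) = (x - 5)^2*(x + 3)^2, so the eigenvalues are known. The minimal polynomial is
  m_A(x) = Π_λ (x − λ)^{k_λ}
where k_λ is the size of the *largest* Jordan block for λ (equivalently, the smallest k with (A − λI)^k v = 0 for every generalised eigenvector v of λ).

  λ = -3: largest Jordan block has size 2, contributing (x + 3)^2
  λ = 5: largest Jordan block has size 1, contributing (x − 5)

So m_A(x) = (x - 5)*(x + 3)^2 = x^3 + x^2 - 21*x - 45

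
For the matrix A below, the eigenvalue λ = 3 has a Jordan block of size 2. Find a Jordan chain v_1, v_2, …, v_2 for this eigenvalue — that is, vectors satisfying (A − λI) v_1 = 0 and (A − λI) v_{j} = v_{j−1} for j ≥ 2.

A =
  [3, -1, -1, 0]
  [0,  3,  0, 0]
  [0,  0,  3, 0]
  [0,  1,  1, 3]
A Jordan chain for λ = 3 of length 2:
v_1 = (-1, 0, 0, 1)ᵀ
v_2 = (0, 1, 0, 0)ᵀ

Let N = A − (3)·I. We want v_2 with N^2 v_2 = 0 but N^1 v_2 ≠ 0; then v_{j-1} := N · v_j for j = 2, …, 2.

Pick v_2 = (0, 1, 0, 0)ᵀ.
Then v_1 = N · v_2 = (-1, 0, 0, 1)ᵀ.

Sanity check: (A − (3)·I) v_1 = (0, 0, 0, 0)ᵀ = 0. ✓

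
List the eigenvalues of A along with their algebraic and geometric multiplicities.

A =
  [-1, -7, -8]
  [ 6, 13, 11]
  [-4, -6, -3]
λ = 3: alg = 3, geom = 1

Step 1 — factor the characteristic polynomial to read off the algebraic multiplicities:
  χ_A(x) = (x - 3)^3

Step 2 — compute geometric multiplicities via the rank-nullity identity g(λ) = n − rank(A − λI):
  rank(A − (3)·I) = 2, so dim ker(A − (3)·I) = n − 2 = 1

Summary:
  λ = 3: algebraic multiplicity = 3, geometric multiplicity = 1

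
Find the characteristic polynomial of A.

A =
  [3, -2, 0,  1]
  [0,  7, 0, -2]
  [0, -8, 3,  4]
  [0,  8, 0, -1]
x^4 - 12*x^3 + 54*x^2 - 108*x + 81

Expanding det(x·I − A) (e.g. by cofactor expansion or by noting that A is similar to its Jordan form J, which has the same characteristic polynomial as A) gives
  χ_A(x) = x^4 - 12*x^3 + 54*x^2 - 108*x + 81
which factors as (x - 3)^4. The eigenvalues (with algebraic multiplicities) are λ = 3 with multiplicity 4.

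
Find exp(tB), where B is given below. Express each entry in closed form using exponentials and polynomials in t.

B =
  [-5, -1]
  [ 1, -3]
e^{tB} =
  [-t*exp(-4*t) + exp(-4*t), -t*exp(-4*t)]
  [t*exp(-4*t), t*exp(-4*t) + exp(-4*t)]

Strategy: write B = P · J · P⁻¹ where J is a Jordan canonical form, so e^{tB} = P · e^{tJ} · P⁻¹, and e^{tJ} can be computed block-by-block.

B has Jordan form
J =
  [-4,  1]
  [ 0, -4]
(up to reordering of blocks).

Per-block formulas:
  For a 2×2 Jordan block J_2(-4): exp(t · J_2(-4)) = e^(-4t)·(I + t·N), where N is the 2×2 nilpotent shift.

After assembling e^{tJ} and conjugating by P, we get:

e^{tB} =
  [-t*exp(-4*t) + exp(-4*t), -t*exp(-4*t)]
  [t*exp(-4*t), t*exp(-4*t) + exp(-4*t)]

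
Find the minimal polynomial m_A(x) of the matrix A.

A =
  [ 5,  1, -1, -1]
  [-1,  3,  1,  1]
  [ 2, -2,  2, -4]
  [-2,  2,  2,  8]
x^3 - 14*x^2 + 64*x - 96

The characteristic polynomial is χ_A(x) = (x - 6)*(x - 4)^3, so the eigenvalues are known. The minimal polynomial is
  m_A(x) = Π_λ (x − λ)^{k_λ}
where k_λ is the size of the *largest* Jordan block for λ (equivalently, the smallest k with (A − λI)^k v = 0 for every generalised eigenvector v of λ).

  λ = 4: largest Jordan block has size 2, contributing (x − 4)^2
  λ = 6: largest Jordan block has size 1, contributing (x − 6)

So m_A(x) = (x - 6)*(x - 4)^2 = x^3 - 14*x^2 + 64*x - 96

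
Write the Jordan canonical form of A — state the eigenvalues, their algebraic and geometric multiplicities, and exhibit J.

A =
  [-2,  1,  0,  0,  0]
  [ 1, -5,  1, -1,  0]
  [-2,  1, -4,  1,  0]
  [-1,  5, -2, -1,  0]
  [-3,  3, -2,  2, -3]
J_3(-3) ⊕ J_1(-3) ⊕ J_1(-3)

The characteristic polynomial is
  det(x·I − A) = x^5 + 15*x^4 + 90*x^3 + 270*x^2 + 405*x + 243 = (x + 3)^5

Eigenvalues and multiplicities (the geometric multiplicity of λ is n − rank(A − λI), which equals the number of Jordan blocks for λ):
  λ = -3: algebraic multiplicity = 5, geometric multiplicity = 3

Determining the block sizes for each eigenvalue:
  λ = -3: with am = 5 and gm = 3, the partition is not yet determined (e.g. several partitions of 5 into 3 parts exist). Let N = A − (-3)·I. Computing rank(N^1) = 2, rank(N^2) = 1, rank(N^3) = 0; the number of blocks of size ≥ j is rank(N^{j−1}) − rank(N^j), giving [3, 1, 1]. So we have 1 block(s) of size 3, 2 block(s) of size 1 → block sizes [3, 1, 1]

Assembling the blocks gives a Jordan form
J =
  [-3,  1,  0,  0,  0]
  [ 0, -3,  1,  0,  0]
  [ 0,  0, -3,  0,  0]
  [ 0,  0,  0, -3,  0]
  [ 0,  0,  0,  0, -3]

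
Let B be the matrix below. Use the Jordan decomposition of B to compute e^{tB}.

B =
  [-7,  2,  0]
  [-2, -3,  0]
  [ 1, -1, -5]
e^{tB} =
  [-2*t*exp(-5*t) + exp(-5*t), 2*t*exp(-5*t), 0]
  [-2*t*exp(-5*t), 2*t*exp(-5*t) + exp(-5*t), 0]
  [t*exp(-5*t), -t*exp(-5*t), exp(-5*t)]

Strategy: write B = P · J · P⁻¹ where J is a Jordan canonical form, so e^{tB} = P · e^{tJ} · P⁻¹, and e^{tJ} can be computed block-by-block.

B has Jordan form
J =
  [-5,  1,  0]
  [ 0, -5,  0]
  [ 0,  0, -5]
(up to reordering of blocks).

Per-block formulas:
  For a 1×1 block at λ = -5: exp(t · [-5]) = [e^(-5t)].
  For a 2×2 Jordan block J_2(-5): exp(t · J_2(-5)) = e^(-5t)·(I + t·N), where N is the 2×2 nilpotent shift.

After assembling e^{tJ} and conjugating by P, we get:

e^{tB} =
  [-2*t*exp(-5*t) + exp(-5*t), 2*t*exp(-5*t), 0]
  [-2*t*exp(-5*t), 2*t*exp(-5*t) + exp(-5*t), 0]
  [t*exp(-5*t), -t*exp(-5*t), exp(-5*t)]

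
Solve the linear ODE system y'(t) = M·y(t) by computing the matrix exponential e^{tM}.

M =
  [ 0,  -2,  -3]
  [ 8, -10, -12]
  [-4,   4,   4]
e^{tM} =
  [2*t*exp(-2*t) + exp(-2*t), -2*t*exp(-2*t), -3*t*exp(-2*t)]
  [8*t*exp(-2*t), -8*t*exp(-2*t) + exp(-2*t), -12*t*exp(-2*t)]
  [-4*t*exp(-2*t), 4*t*exp(-2*t), 6*t*exp(-2*t) + exp(-2*t)]

Strategy: write M = P · J · P⁻¹ where J is a Jordan canonical form, so e^{tM} = P · e^{tJ} · P⁻¹, and e^{tJ} can be computed block-by-block.

M has Jordan form
J =
  [-2,  1,  0]
  [ 0, -2,  0]
  [ 0,  0, -2]
(up to reordering of blocks).

Per-block formulas:
  For a 1×1 block at λ = -2: exp(t · [-2]) = [e^(-2t)].
  For a 2×2 Jordan block J_2(-2): exp(t · J_2(-2)) = e^(-2t)·(I + t·N), where N is the 2×2 nilpotent shift.

After assembling e^{tJ} and conjugating by P, we get:

e^{tM} =
  [2*t*exp(-2*t) + exp(-2*t), -2*t*exp(-2*t), -3*t*exp(-2*t)]
  [8*t*exp(-2*t), -8*t*exp(-2*t) + exp(-2*t), -12*t*exp(-2*t)]
  [-4*t*exp(-2*t), 4*t*exp(-2*t), 6*t*exp(-2*t) + exp(-2*t)]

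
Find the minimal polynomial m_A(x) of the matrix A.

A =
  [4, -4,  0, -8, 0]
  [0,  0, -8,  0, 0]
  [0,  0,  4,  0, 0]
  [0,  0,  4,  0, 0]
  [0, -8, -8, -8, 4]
x^2 - 4*x

The characteristic polynomial is χ_A(x) = x^2*(x - 4)^3, so the eigenvalues are known. The minimal polynomial is
  m_A(x) = Π_λ (x − λ)^{k_λ}
where k_λ is the size of the *largest* Jordan block for λ (equivalently, the smallest k with (A − λI)^k v = 0 for every generalised eigenvector v of λ).

  λ = 0: largest Jordan block has size 1, contributing (x − 0)
  λ = 4: largest Jordan block has size 1, contributing (x − 4)

So m_A(x) = x*(x - 4) = x^2 - 4*x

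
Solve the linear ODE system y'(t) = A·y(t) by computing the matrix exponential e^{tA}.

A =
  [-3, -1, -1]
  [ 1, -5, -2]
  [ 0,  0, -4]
e^{tA} =
  [t*exp(-4*t) + exp(-4*t), -t*exp(-4*t), t^2*exp(-4*t)/2 - t*exp(-4*t)]
  [t*exp(-4*t), -t*exp(-4*t) + exp(-4*t), t^2*exp(-4*t)/2 - 2*t*exp(-4*t)]
  [0, 0, exp(-4*t)]

Strategy: write A = P · J · P⁻¹ where J is a Jordan canonical form, so e^{tA} = P · e^{tJ} · P⁻¹, and e^{tJ} can be computed block-by-block.

A has Jordan form
J =
  [-4,  1,  0]
  [ 0, -4,  1]
  [ 0,  0, -4]
(up to reordering of blocks).

Per-block formulas:
  For a 3×3 Jordan block J_3(-4): exp(t · J_3(-4)) = e^(-4t)·(I + t·N + (t^2/2)·N^2), where N is the 3×3 nilpotent shift.

After assembling e^{tJ} and conjugating by P, we get:

e^{tA} =
  [t*exp(-4*t) + exp(-4*t), -t*exp(-4*t), t^2*exp(-4*t)/2 - t*exp(-4*t)]
  [t*exp(-4*t), -t*exp(-4*t) + exp(-4*t), t^2*exp(-4*t)/2 - 2*t*exp(-4*t)]
  [0, 0, exp(-4*t)]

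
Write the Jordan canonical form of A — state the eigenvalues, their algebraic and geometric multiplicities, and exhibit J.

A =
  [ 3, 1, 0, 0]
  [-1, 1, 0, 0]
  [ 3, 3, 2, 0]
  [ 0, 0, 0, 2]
J_2(2) ⊕ J_1(2) ⊕ J_1(2)

The characteristic polynomial is
  det(x·I − A) = x^4 - 8*x^3 + 24*x^2 - 32*x + 16 = (x - 2)^4

Eigenvalues and multiplicities (the geometric multiplicity of λ is n − rank(A − λI), which equals the number of Jordan blocks for λ):
  λ = 2: algebraic multiplicity = 4, geometric multiplicity = 3

Determining the block sizes for each eigenvalue:
  λ = 2: 3 blocks summing to 4 forces exactly one block of size 2 and the rest size 1 → block sizes [2, 1, 1]

Assembling the blocks gives a Jordan form
J =
  [2, 1, 0, 0]
  [0, 2, 0, 0]
  [0, 0, 2, 0]
  [0, 0, 0, 2]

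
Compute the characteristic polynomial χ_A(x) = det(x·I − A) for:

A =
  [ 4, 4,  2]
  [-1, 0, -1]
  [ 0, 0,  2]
x^3 - 6*x^2 + 12*x - 8

Expanding det(x·I − A) (e.g. by cofactor expansion or by noting that A is similar to its Jordan form J, which has the same characteristic polynomial as A) gives
  χ_A(x) = x^3 - 6*x^2 + 12*x - 8
which factors as (x - 2)^3. The eigenvalues (with algebraic multiplicities) are λ = 2 with multiplicity 3.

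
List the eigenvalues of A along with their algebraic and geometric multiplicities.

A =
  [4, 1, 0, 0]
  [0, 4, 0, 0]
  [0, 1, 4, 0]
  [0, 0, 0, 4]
λ = 4: alg = 4, geom = 3

Step 1 — factor the characteristic polynomial to read off the algebraic multiplicities:
  χ_A(x) = (x - 4)^4

Step 2 — compute geometric multiplicities via the rank-nullity identity g(λ) = n − rank(A − λI):
  rank(A − (4)·I) = 1, so dim ker(A − (4)·I) = n − 1 = 3

Summary:
  λ = 4: algebraic multiplicity = 4, geometric multiplicity = 3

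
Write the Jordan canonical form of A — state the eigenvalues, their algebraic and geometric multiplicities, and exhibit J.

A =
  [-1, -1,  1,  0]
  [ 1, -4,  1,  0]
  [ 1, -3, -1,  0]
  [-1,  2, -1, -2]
J_3(-2) ⊕ J_1(-2)

The characteristic polynomial is
  det(x·I − A) = x^4 + 8*x^3 + 24*x^2 + 32*x + 16 = (x + 2)^4

Eigenvalues and multiplicities (the geometric multiplicity of λ is n − rank(A − λI), which equals the number of Jordan blocks for λ):
  λ = -2: algebraic multiplicity = 4, geometric multiplicity = 2

Determining the block sizes for each eigenvalue:
  λ = -2: with am = 4 and gm = 2, the partition is not yet determined (e.g. several partitions of 4 into 2 parts exist). Let N = A − (-2)·I. Computing rank(N^1) = 2, rank(N^2) = 1, rank(N^3) = 0; the number of blocks of size ≥ j is rank(N^{j−1}) − rank(N^j), giving [2, 1, 1]. So we have 1 block(s) of size 3, 1 block(s) of size 1 → block sizes [3, 1]

Assembling the blocks gives a Jordan form
J =
  [-2,  1,  0,  0]
  [ 0, -2,  1,  0]
  [ 0,  0, -2,  0]
  [ 0,  0,  0, -2]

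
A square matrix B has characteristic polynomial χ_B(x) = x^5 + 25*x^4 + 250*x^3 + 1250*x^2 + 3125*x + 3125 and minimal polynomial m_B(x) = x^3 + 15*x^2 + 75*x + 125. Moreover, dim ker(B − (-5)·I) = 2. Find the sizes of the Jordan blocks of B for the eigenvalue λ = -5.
Block sizes for λ = -5: [3, 2]

Step 1 — from the characteristic polynomial, algebraic multiplicity of λ = -5 is 5. From dim ker(B − (-5)·I) = 2, there are exactly 2 Jordan blocks for λ = -5.
Step 2 — from the minimal polynomial, the factor (x + 5)^3 tells us the largest block for λ = -5 has size 3.
Step 3 — with total size 5, 2 blocks, and largest block 3, the block sizes (in nonincreasing order) are [3, 2].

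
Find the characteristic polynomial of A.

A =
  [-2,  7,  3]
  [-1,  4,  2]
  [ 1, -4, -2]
x^3

Expanding det(x·I − A) (e.g. by cofactor expansion or by noting that A is similar to its Jordan form J, which has the same characteristic polynomial as A) gives
  χ_A(x) = x^3
which factors as x^3. The eigenvalues (with algebraic multiplicities) are λ = 0 with multiplicity 3.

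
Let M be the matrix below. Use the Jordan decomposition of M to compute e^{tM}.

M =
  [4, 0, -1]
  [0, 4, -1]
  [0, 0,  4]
e^{tM} =
  [exp(4*t), 0, -t*exp(4*t)]
  [0, exp(4*t), -t*exp(4*t)]
  [0, 0, exp(4*t)]

Strategy: write M = P · J · P⁻¹ where J is a Jordan canonical form, so e^{tM} = P · e^{tJ} · P⁻¹, and e^{tJ} can be computed block-by-block.

M has Jordan form
J =
  [4, 1, 0]
  [0, 4, 0]
  [0, 0, 4]
(up to reordering of blocks).

Per-block formulas:
  For a 1×1 block at λ = 4: exp(t · [4]) = [e^(4t)].
  For a 2×2 Jordan block J_2(4): exp(t · J_2(4)) = e^(4t)·(I + t·N), where N is the 2×2 nilpotent shift.

After assembling e^{tJ} and conjugating by P, we get:

e^{tM} =
  [exp(4*t), 0, -t*exp(4*t)]
  [0, exp(4*t), -t*exp(4*t)]
  [0, 0, exp(4*t)]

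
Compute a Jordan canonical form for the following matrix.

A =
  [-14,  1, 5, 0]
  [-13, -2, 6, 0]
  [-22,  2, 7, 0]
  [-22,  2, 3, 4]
J_3(-3) ⊕ J_1(4)

The characteristic polynomial is
  det(x·I − A) = x^4 + 5*x^3 - 9*x^2 - 81*x - 108 = (x - 4)*(x + 3)^3

Eigenvalues and multiplicities (the geometric multiplicity of λ is n − rank(A − λI), which equals the number of Jordan blocks for λ):
  λ = -3: algebraic multiplicity = 3, geometric multiplicity = 1
  λ = 4: algebraic multiplicity = 1, geometric multiplicity = 1

Determining the block sizes for each eigenvalue:
  λ = -3: one block (gm = 1), so the single block has size am = 3 → block sizes [3]
  λ = 4: one block (gm = 1), so the single block has size am = 1 → block sizes [1]

Assembling the blocks gives a Jordan form
J =
  [-3,  1,  0, 0]
  [ 0, -3,  1, 0]
  [ 0,  0, -3, 0]
  [ 0,  0,  0, 4]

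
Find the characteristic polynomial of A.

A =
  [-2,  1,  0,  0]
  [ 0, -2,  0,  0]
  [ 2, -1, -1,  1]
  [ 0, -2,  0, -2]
x^4 + 7*x^3 + 18*x^2 + 20*x + 8

Expanding det(x·I − A) (e.g. by cofactor expansion or by noting that A is similar to its Jordan form J, which has the same characteristic polynomial as A) gives
  χ_A(x) = x^4 + 7*x^3 + 18*x^2 + 20*x + 8
which factors as (x + 1)*(x + 2)^3. The eigenvalues (with algebraic multiplicities) are λ = -2 with multiplicity 3, λ = -1 with multiplicity 1.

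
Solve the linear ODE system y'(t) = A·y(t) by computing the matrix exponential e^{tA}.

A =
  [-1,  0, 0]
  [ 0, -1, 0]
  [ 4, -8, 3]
e^{tA} =
  [exp(-t), 0, 0]
  [0, exp(-t), 0]
  [exp(3*t) - exp(-t), -2*exp(3*t) + 2*exp(-t), exp(3*t)]

Strategy: write A = P · J · P⁻¹ where J is a Jordan canonical form, so e^{tA} = P · e^{tJ} · P⁻¹, and e^{tJ} can be computed block-by-block.

A has Jordan form
J =
  [-1,  0, 0]
  [ 0, -1, 0]
  [ 0,  0, 3]
(up to reordering of blocks).

Per-block formulas:
  For a 1×1 block at λ = -1: exp(t · [-1]) = [e^(-1t)].
  For a 1×1 block at λ = 3: exp(t · [3]) = [e^(3t)].

After assembling e^{tJ} and conjugating by P, we get:

e^{tA} =
  [exp(-t), 0, 0]
  [0, exp(-t), 0]
  [exp(3*t) - exp(-t), -2*exp(3*t) + 2*exp(-t), exp(3*t)]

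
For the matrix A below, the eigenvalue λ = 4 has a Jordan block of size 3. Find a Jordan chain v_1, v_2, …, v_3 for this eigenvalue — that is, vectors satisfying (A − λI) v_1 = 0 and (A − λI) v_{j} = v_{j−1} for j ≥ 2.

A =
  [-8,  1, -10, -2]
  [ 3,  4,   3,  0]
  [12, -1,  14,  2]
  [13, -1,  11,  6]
A Jordan chain for λ = 4 of length 3:
v_1 = (1, 0, -1, -1)ᵀ
v_2 = (-12, 3, 12, 13)ᵀ
v_3 = (1, 0, 0, 0)ᵀ

Let N = A − (4)·I. We want v_3 with N^3 v_3 = 0 but N^2 v_3 ≠ 0; then v_{j-1} := N · v_j for j = 3, …, 2.

Pick v_3 = (1, 0, 0, 0)ᵀ.
Then v_2 = N · v_3 = (-12, 3, 12, 13)ᵀ.
Then v_1 = N · v_2 = (1, 0, -1, -1)ᵀ.

Sanity check: (A − (4)·I) v_1 = (0, 0, 0, 0)ᵀ = 0. ✓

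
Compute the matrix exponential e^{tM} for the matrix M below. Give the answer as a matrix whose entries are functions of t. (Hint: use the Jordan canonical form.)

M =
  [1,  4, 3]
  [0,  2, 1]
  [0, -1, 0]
e^{tM} =
  [exp(t), t^2*exp(t)/2 + 4*t*exp(t), t^2*exp(t)/2 + 3*t*exp(t)]
  [0, t*exp(t) + exp(t), t*exp(t)]
  [0, -t*exp(t), -t*exp(t) + exp(t)]

Strategy: write M = P · J · P⁻¹ where J is a Jordan canonical form, so e^{tM} = P · e^{tJ} · P⁻¹, and e^{tJ} can be computed block-by-block.

M has Jordan form
J =
  [1, 1, 0]
  [0, 1, 1]
  [0, 0, 1]
(up to reordering of blocks).

Per-block formulas:
  For a 3×3 Jordan block J_3(1): exp(t · J_3(1)) = e^(1t)·(I + t·N + (t^2/2)·N^2), where N is the 3×3 nilpotent shift.

After assembling e^{tJ} and conjugating by P, we get:

e^{tM} =
  [exp(t), t^2*exp(t)/2 + 4*t*exp(t), t^2*exp(t)/2 + 3*t*exp(t)]
  [0, t*exp(t) + exp(t), t*exp(t)]
  [0, -t*exp(t), -t*exp(t) + exp(t)]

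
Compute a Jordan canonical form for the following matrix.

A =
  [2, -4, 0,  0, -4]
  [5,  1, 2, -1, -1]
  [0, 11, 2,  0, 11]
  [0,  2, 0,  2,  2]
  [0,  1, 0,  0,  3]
J_3(2) ⊕ J_1(2) ⊕ J_1(2)

The characteristic polynomial is
  det(x·I − A) = x^5 - 10*x^4 + 40*x^3 - 80*x^2 + 80*x - 32 = (x - 2)^5

Eigenvalues and multiplicities (the geometric multiplicity of λ is n − rank(A − λI), which equals the number of Jordan blocks for λ):
  λ = 2: algebraic multiplicity = 5, geometric multiplicity = 3

Determining the block sizes for each eigenvalue:
  λ = 2: with am = 5 and gm = 3, the partition is not yet determined (e.g. several partitions of 5 into 3 parts exist). Let N = A − (2)·I. Computing rank(N^1) = 2, rank(N^2) = 1, rank(N^3) = 0; the number of blocks of size ≥ j is rank(N^{j−1}) − rank(N^j), giving [3, 1, 1]. So we have 1 block(s) of size 3, 2 block(s) of size 1 → block sizes [3, 1, 1]

Assembling the blocks gives a Jordan form
J =
  [2, 1, 0, 0, 0]
  [0, 2, 1, 0, 0]
  [0, 0, 2, 0, 0]
  [0, 0, 0, 2, 0]
  [0, 0, 0, 0, 2]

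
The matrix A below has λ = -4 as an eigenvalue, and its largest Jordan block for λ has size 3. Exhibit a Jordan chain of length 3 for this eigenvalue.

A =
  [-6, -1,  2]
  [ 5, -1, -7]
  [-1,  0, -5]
A Jordan chain for λ = -4 of length 3:
v_1 = (-3, 12, 3)ᵀ
v_2 = (-2, 5, -1)ᵀ
v_3 = (1, 0, 0)ᵀ

Let N = A − (-4)·I. We want v_3 with N^3 v_3 = 0 but N^2 v_3 ≠ 0; then v_{j-1} := N · v_j for j = 3, …, 2.

Pick v_3 = (1, 0, 0)ᵀ.
Then v_2 = N · v_3 = (-2, 5, -1)ᵀ.
Then v_1 = N · v_2 = (-3, 12, 3)ᵀ.

Sanity check: (A − (-4)·I) v_1 = (0, 0, 0)ᵀ = 0. ✓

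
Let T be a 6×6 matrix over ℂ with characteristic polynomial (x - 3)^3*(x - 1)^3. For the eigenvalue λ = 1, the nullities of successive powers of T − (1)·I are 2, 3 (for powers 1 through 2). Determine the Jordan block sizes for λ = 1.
Block sizes for λ = 1: [2, 1]

From the dimensions of kernels of powers, the number of Jordan blocks of size at least j is d_j − d_{j−1} where d_j = dim ker(N^j) (with d_0 = 0). Computing the differences gives [2, 1].
The number of blocks of size exactly k is (#blocks of size ≥ k) − (#blocks of size ≥ k + 1), so the partition is: 1 block(s) of size 1, 1 block(s) of size 2.
In nonincreasing order the block sizes are [2, 1].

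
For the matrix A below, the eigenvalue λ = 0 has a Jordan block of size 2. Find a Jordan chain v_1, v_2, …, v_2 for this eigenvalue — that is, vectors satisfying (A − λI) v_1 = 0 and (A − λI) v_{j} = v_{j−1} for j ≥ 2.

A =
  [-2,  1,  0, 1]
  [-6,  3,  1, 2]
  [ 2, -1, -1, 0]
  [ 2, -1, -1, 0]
A Jordan chain for λ = 0 of length 2:
v_1 = (-2, -6, 2, 2)ᵀ
v_2 = (1, 0, 0, 0)ᵀ

Let N = A − (0)·I. We want v_2 with N^2 v_2 = 0 but N^1 v_2 ≠ 0; then v_{j-1} := N · v_j for j = 2, …, 2.

Pick v_2 = (1, 0, 0, 0)ᵀ.
Then v_1 = N · v_2 = (-2, -6, 2, 2)ᵀ.

Sanity check: (A − (0)·I) v_1 = (0, 0, 0, 0)ᵀ = 0. ✓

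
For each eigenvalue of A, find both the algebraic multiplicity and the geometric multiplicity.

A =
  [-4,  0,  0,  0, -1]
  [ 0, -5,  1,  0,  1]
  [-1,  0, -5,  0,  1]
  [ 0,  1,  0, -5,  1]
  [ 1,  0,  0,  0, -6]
λ = -5: alg = 5, geom = 2

Step 1 — factor the characteristic polynomial to read off the algebraic multiplicities:
  χ_A(x) = (x + 5)^5

Step 2 — compute geometric multiplicities via the rank-nullity identity g(λ) = n − rank(A − λI):
  rank(A − (-5)·I) = 3, so dim ker(A − (-5)·I) = n − 3 = 2

Summary:
  λ = -5: algebraic multiplicity = 5, geometric multiplicity = 2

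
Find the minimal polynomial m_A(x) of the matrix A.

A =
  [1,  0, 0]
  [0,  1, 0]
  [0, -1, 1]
x^2 - 2*x + 1

The characteristic polynomial is χ_A(x) = (x - 1)^3, so the eigenvalues are known. The minimal polynomial is
  m_A(x) = Π_λ (x − λ)^{k_λ}
where k_λ is the size of the *largest* Jordan block for λ (equivalently, the smallest k with (A − λI)^k v = 0 for every generalised eigenvector v of λ).

  λ = 1: largest Jordan block has size 2, contributing (x − 1)^2

So m_A(x) = (x - 1)^2 = x^2 - 2*x + 1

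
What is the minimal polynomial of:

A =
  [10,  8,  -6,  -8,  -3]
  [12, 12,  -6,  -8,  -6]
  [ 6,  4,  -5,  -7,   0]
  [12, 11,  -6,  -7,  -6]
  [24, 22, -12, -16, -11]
x^3 - 3*x + 2

The characteristic polynomial is χ_A(x) = (x - 1)^3*(x + 2)^2, so the eigenvalues are known. The minimal polynomial is
  m_A(x) = Π_λ (x − λ)^{k_λ}
where k_λ is the size of the *largest* Jordan block for λ (equivalently, the smallest k with (A − λI)^k v = 0 for every generalised eigenvector v of λ).

  λ = -2: largest Jordan block has size 1, contributing (x + 2)
  λ = 1: largest Jordan block has size 2, contributing (x − 1)^2

So m_A(x) = (x - 1)^2*(x + 2) = x^3 - 3*x + 2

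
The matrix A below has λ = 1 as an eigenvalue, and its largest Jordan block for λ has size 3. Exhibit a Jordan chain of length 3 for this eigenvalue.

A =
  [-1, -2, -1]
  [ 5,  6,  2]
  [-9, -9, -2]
A Jordan chain for λ = 1 of length 3:
v_1 = (3, -3, 0)ᵀ
v_2 = (-2, 5, -9)ᵀ
v_3 = (1, 0, 0)ᵀ

Let N = A − (1)·I. We want v_3 with N^3 v_3 = 0 but N^2 v_3 ≠ 0; then v_{j-1} := N · v_j for j = 3, …, 2.

Pick v_3 = (1, 0, 0)ᵀ.
Then v_2 = N · v_3 = (-2, 5, -9)ᵀ.
Then v_1 = N · v_2 = (3, -3, 0)ᵀ.

Sanity check: (A − (1)·I) v_1 = (0, 0, 0)ᵀ = 0. ✓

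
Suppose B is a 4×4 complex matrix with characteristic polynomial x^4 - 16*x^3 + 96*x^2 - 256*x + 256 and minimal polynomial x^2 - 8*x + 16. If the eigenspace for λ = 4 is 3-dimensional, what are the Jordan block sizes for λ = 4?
Block sizes for λ = 4: [2, 1, 1]

Step 1 — from the characteristic polynomial, algebraic multiplicity of λ = 4 is 4. From dim ker(B − (4)·I) = 3, there are exactly 3 Jordan blocks for λ = 4.
Step 2 — from the minimal polynomial, the factor (x − 4)^2 tells us the largest block for λ = 4 has size 2.
Step 3 — with total size 4, 3 blocks, and largest block 2, the block sizes (in nonincreasing order) are [2, 1, 1].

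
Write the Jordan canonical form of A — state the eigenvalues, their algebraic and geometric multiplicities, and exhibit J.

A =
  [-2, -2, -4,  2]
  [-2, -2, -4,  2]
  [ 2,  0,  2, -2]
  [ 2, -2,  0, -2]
J_1(-2) ⊕ J_1(-2) ⊕ J_1(0) ⊕ J_1(0)

The characteristic polynomial is
  det(x·I − A) = x^4 + 4*x^3 + 4*x^2 = x^2*(x + 2)^2

Eigenvalues and multiplicities (the geometric multiplicity of λ is n − rank(A − λI), which equals the number of Jordan blocks for λ):
  λ = -2: algebraic multiplicity = 2, geometric multiplicity = 2
  λ = 0: algebraic multiplicity = 2, geometric multiplicity = 2

Determining the block sizes for each eigenvalue:
  λ = -2: gm = am = 2, so every block has size 1 → block sizes [1, 1]
  λ = 0: gm = am = 2, so every block has size 1 → block sizes [1, 1]

Assembling the blocks gives a Jordan form
J =
  [-2,  0, 0, 0]
  [ 0, -2, 0, 0]
  [ 0,  0, 0, 0]
  [ 0,  0, 0, 0]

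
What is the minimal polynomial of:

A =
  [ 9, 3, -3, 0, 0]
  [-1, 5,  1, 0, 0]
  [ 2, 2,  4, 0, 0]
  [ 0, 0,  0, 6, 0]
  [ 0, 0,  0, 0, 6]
x^2 - 12*x + 36

The characteristic polynomial is χ_A(x) = (x - 6)^5, so the eigenvalues are known. The minimal polynomial is
  m_A(x) = Π_λ (x − λ)^{k_λ}
where k_λ is the size of the *largest* Jordan block for λ (equivalently, the smallest k with (A − λI)^k v = 0 for every generalised eigenvector v of λ).

  λ = 6: largest Jordan block has size 2, contributing (x − 6)^2

So m_A(x) = (x - 6)^2 = x^2 - 12*x + 36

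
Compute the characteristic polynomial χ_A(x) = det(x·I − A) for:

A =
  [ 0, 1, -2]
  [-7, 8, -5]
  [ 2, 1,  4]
x^3 - 12*x^2 + 48*x - 64

Expanding det(x·I − A) (e.g. by cofactor expansion or by noting that A is similar to its Jordan form J, which has the same characteristic polynomial as A) gives
  χ_A(x) = x^3 - 12*x^2 + 48*x - 64
which factors as (x - 4)^3. The eigenvalues (with algebraic multiplicities) are λ = 4 with multiplicity 3.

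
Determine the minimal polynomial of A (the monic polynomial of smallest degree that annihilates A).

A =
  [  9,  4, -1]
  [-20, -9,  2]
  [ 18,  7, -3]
x^3 + 3*x^2 + 3*x + 1

The characteristic polynomial is χ_A(x) = (x + 1)^3, so the eigenvalues are known. The minimal polynomial is
  m_A(x) = Π_λ (x − λ)^{k_λ}
where k_λ is the size of the *largest* Jordan block for λ (equivalently, the smallest k with (A − λI)^k v = 0 for every generalised eigenvector v of λ).

  λ = -1: largest Jordan block has size 3, contributing (x + 1)^3

So m_A(x) = (x + 1)^3 = x^3 + 3*x^2 + 3*x + 1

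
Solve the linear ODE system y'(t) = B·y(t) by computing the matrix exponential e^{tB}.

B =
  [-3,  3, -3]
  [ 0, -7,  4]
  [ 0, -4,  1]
e^{tB} =
  [exp(-3*t), 3*t*exp(-3*t), -3*t*exp(-3*t)]
  [0, -4*t*exp(-3*t) + exp(-3*t), 4*t*exp(-3*t)]
  [0, -4*t*exp(-3*t), 4*t*exp(-3*t) + exp(-3*t)]

Strategy: write B = P · J · P⁻¹ where J is a Jordan canonical form, so e^{tB} = P · e^{tJ} · P⁻¹, and e^{tJ} can be computed block-by-block.

B has Jordan form
J =
  [-3,  1,  0]
  [ 0, -3,  0]
  [ 0,  0, -3]
(up to reordering of blocks).

Per-block formulas:
  For a 2×2 Jordan block J_2(-3): exp(t · J_2(-3)) = e^(-3t)·(I + t·N), where N is the 2×2 nilpotent shift.
  For a 1×1 block at λ = -3: exp(t · [-3]) = [e^(-3t)].

After assembling e^{tJ} and conjugating by P, we get:

e^{tB} =
  [exp(-3*t), 3*t*exp(-3*t), -3*t*exp(-3*t)]
  [0, -4*t*exp(-3*t) + exp(-3*t), 4*t*exp(-3*t)]
  [0, -4*t*exp(-3*t), 4*t*exp(-3*t) + exp(-3*t)]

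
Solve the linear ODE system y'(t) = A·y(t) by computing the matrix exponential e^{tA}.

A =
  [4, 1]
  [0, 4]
e^{tA} =
  [exp(4*t), t*exp(4*t)]
  [0, exp(4*t)]

Strategy: write A = P · J · P⁻¹ where J is a Jordan canonical form, so e^{tA} = P · e^{tJ} · P⁻¹, and e^{tJ} can be computed block-by-block.

A has Jordan form
J =
  [4, 1]
  [0, 4]
(up to reordering of blocks).

Per-block formulas:
  For a 2×2 Jordan block J_2(4): exp(t · J_2(4)) = e^(4t)·(I + t·N), where N is the 2×2 nilpotent shift.

After assembling e^{tJ} and conjugating by P, we get:

e^{tA} =
  [exp(4*t), t*exp(4*t)]
  [0, exp(4*t)]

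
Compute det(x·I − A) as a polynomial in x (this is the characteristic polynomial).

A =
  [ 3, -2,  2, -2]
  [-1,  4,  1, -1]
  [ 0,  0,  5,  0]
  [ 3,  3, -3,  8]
x^4 - 20*x^3 + 150*x^2 - 500*x + 625

Expanding det(x·I − A) (e.g. by cofactor expansion or by noting that A is similar to its Jordan form J, which has the same characteristic polynomial as A) gives
  χ_A(x) = x^4 - 20*x^3 + 150*x^2 - 500*x + 625
which factors as (x - 5)^4. The eigenvalues (with algebraic multiplicities) are λ = 5 with multiplicity 4.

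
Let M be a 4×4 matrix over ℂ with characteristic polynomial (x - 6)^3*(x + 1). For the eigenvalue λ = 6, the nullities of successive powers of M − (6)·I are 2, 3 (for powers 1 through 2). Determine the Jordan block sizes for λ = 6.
Block sizes for λ = 6: [2, 1]

From the dimensions of kernels of powers, the number of Jordan blocks of size at least j is d_j − d_{j−1} where d_j = dim ker(N^j) (with d_0 = 0). Computing the differences gives [2, 1].
The number of blocks of size exactly k is (#blocks of size ≥ k) − (#blocks of size ≥ k + 1), so the partition is: 1 block(s) of size 1, 1 block(s) of size 2.
In nonincreasing order the block sizes are [2, 1].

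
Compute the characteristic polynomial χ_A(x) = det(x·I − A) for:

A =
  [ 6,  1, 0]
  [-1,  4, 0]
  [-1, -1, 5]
x^3 - 15*x^2 + 75*x - 125

Expanding det(x·I − A) (e.g. by cofactor expansion or by noting that A is similar to its Jordan form J, which has the same characteristic polynomial as A) gives
  χ_A(x) = x^3 - 15*x^2 + 75*x - 125
which factors as (x - 5)^3. The eigenvalues (with algebraic multiplicities) are λ = 5 with multiplicity 3.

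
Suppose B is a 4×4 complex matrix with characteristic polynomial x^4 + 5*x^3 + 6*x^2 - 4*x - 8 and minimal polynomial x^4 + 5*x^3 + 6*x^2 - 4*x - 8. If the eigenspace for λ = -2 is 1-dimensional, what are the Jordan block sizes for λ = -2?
Block sizes for λ = -2: [3]

Step 1 — from the characteristic polynomial, algebraic multiplicity of λ = -2 is 3. From dim ker(B − (-2)·I) = 1, there are exactly 1 Jordan blocks for λ = -2.
Step 2 — from the minimal polynomial, the factor (x + 2)^3 tells us the largest block for λ = -2 has size 3.
Step 3 — with total size 3, 1 blocks, and largest block 3, the block sizes (in nonincreasing order) are [3].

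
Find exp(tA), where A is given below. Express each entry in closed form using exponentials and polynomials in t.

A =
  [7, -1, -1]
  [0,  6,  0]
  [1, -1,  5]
e^{tA} =
  [t*exp(6*t) + exp(6*t), -t*exp(6*t), -t*exp(6*t)]
  [0, exp(6*t), 0]
  [t*exp(6*t), -t*exp(6*t), -t*exp(6*t) + exp(6*t)]

Strategy: write A = P · J · P⁻¹ where J is a Jordan canonical form, so e^{tA} = P · e^{tJ} · P⁻¹, and e^{tJ} can be computed block-by-block.

A has Jordan form
J =
  [6, 1, 0]
  [0, 6, 0]
  [0, 0, 6]
(up to reordering of blocks).

Per-block formulas:
  For a 2×2 Jordan block J_2(6): exp(t · J_2(6)) = e^(6t)·(I + t·N), where N is the 2×2 nilpotent shift.
  For a 1×1 block at λ = 6: exp(t · [6]) = [e^(6t)].

After assembling e^{tJ} and conjugating by P, we get:

e^{tA} =
  [t*exp(6*t) + exp(6*t), -t*exp(6*t), -t*exp(6*t)]
  [0, exp(6*t), 0]
  [t*exp(6*t), -t*exp(6*t), -t*exp(6*t) + exp(6*t)]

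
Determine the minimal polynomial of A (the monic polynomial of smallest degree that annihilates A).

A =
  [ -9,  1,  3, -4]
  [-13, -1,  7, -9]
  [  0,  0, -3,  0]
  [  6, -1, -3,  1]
x^3 + 9*x^2 + 27*x + 27

The characteristic polynomial is χ_A(x) = (x + 3)^4, so the eigenvalues are known. The minimal polynomial is
  m_A(x) = Π_λ (x − λ)^{k_λ}
where k_λ is the size of the *largest* Jordan block for λ (equivalently, the smallest k with (A − λI)^k v = 0 for every generalised eigenvector v of λ).

  λ = -3: largest Jordan block has size 3, contributing (x + 3)^3

So m_A(x) = (x + 3)^3 = x^3 + 9*x^2 + 27*x + 27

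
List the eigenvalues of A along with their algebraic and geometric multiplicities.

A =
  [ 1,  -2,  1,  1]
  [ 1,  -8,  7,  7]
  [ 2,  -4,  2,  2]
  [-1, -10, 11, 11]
λ = 0: alg = 3, geom = 2; λ = 6: alg = 1, geom = 1

Step 1 — factor the characteristic polynomial to read off the algebraic multiplicities:
  χ_A(x) = x^3*(x - 6)

Step 2 — compute geometric multiplicities via the rank-nullity identity g(λ) = n − rank(A − λI):
  rank(A − (0)·I) = 2, so dim ker(A − (0)·I) = n − 2 = 2
  rank(A − (6)·I) = 3, so dim ker(A − (6)·I) = n − 3 = 1

Summary:
  λ = 0: algebraic multiplicity = 3, geometric multiplicity = 2
  λ = 6: algebraic multiplicity = 1, geometric multiplicity = 1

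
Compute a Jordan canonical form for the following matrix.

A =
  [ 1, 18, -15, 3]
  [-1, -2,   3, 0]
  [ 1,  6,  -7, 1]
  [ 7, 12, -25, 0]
J_3(-2) ⊕ J_1(-2)

The characteristic polynomial is
  det(x·I − A) = x^4 + 8*x^3 + 24*x^2 + 32*x + 16 = (x + 2)^4

Eigenvalues and multiplicities (the geometric multiplicity of λ is n − rank(A − λI), which equals the number of Jordan blocks for λ):
  λ = -2: algebraic multiplicity = 4, geometric multiplicity = 2

Determining the block sizes for each eigenvalue:
  λ = -2: with am = 4 and gm = 2, the partition is not yet determined (e.g. several partitions of 4 into 2 parts exist). Let N = A − (-2)·I. Computing rank(N^1) = 2, rank(N^2) = 1, rank(N^3) = 0; the number of blocks of size ≥ j is rank(N^{j−1}) − rank(N^j), giving [2, 1, 1]. So we have 1 block(s) of size 3, 1 block(s) of size 1 → block sizes [3, 1]

Assembling the blocks gives a Jordan form
J =
  [-2,  1,  0,  0]
  [ 0, -2,  1,  0]
  [ 0,  0, -2,  0]
  [ 0,  0,  0, -2]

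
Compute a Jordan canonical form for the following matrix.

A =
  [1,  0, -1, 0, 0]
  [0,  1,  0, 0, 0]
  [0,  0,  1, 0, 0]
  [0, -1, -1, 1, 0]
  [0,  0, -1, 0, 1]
J_2(1) ⊕ J_2(1) ⊕ J_1(1)

The characteristic polynomial is
  det(x·I − A) = x^5 - 5*x^4 + 10*x^3 - 10*x^2 + 5*x - 1 = (x - 1)^5

Eigenvalues and multiplicities (the geometric multiplicity of λ is n − rank(A − λI), which equals the number of Jordan blocks for λ):
  λ = 1: algebraic multiplicity = 5, geometric multiplicity = 3

Determining the block sizes for each eigenvalue:
  λ = 1: with am = 5 and gm = 3, the partition is not yet determined (e.g. several partitions of 5 into 3 parts exist). Let N = A − (1)·I. Computing rank(N^1) = 2, rank(N^2) = 0; the number of blocks of size ≥ j is rank(N^{j−1}) − rank(N^j), giving [3, 2]. So we have 2 block(s) of size 2, 1 block(s) of size 1 → block sizes [2, 2, 1]

Assembling the blocks gives a Jordan form
J =
  [1, 1, 0, 0, 0]
  [0, 1, 0, 0, 0]
  [0, 0, 1, 1, 0]
  [0, 0, 0, 1, 0]
  [0, 0, 0, 0, 1]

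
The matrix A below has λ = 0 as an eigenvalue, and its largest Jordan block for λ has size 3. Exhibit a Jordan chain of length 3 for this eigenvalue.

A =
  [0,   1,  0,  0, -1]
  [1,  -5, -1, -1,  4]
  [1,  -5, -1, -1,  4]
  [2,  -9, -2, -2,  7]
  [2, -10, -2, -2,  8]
A Jordan chain for λ = 0 of length 3:
v_1 = (-1, 0, 0, -1, 0)ᵀ
v_2 = (0, 1, 1, 2, 2)ᵀ
v_3 = (1, 0, 0, 0, 0)ᵀ

Let N = A − (0)·I. We want v_3 with N^3 v_3 = 0 but N^2 v_3 ≠ 0; then v_{j-1} := N · v_j for j = 3, …, 2.

Pick v_3 = (1, 0, 0, 0, 0)ᵀ.
Then v_2 = N · v_3 = (0, 1, 1, 2, 2)ᵀ.
Then v_1 = N · v_2 = (-1, 0, 0, -1, 0)ᵀ.

Sanity check: (A − (0)·I) v_1 = (0, 0, 0, 0, 0)ᵀ = 0. ✓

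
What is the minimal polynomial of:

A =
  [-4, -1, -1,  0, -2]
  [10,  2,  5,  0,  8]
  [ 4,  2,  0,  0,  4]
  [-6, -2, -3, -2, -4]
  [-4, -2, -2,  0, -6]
x^3 + 6*x^2 + 12*x + 8

The characteristic polynomial is χ_A(x) = (x + 2)^5, so the eigenvalues are known. The minimal polynomial is
  m_A(x) = Π_λ (x − λ)^{k_λ}
where k_λ is the size of the *largest* Jordan block for λ (equivalently, the smallest k with (A − λI)^k v = 0 for every generalised eigenvector v of λ).

  λ = -2: largest Jordan block has size 3, contributing (x + 2)^3

So m_A(x) = (x + 2)^3 = x^3 + 6*x^2 + 12*x + 8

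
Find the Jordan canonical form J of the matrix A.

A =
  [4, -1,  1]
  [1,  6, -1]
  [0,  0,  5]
J_2(5) ⊕ J_1(5)

The characteristic polynomial is
  det(x·I − A) = x^3 - 15*x^2 + 75*x - 125 = (x - 5)^3

Eigenvalues and multiplicities (the geometric multiplicity of λ is n − rank(A − λI), which equals the number of Jordan blocks for λ):
  λ = 5: algebraic multiplicity = 3, geometric multiplicity = 2

Determining the block sizes for each eigenvalue:
  λ = 5: 2 blocks summing to 3 forces exactly one block of size 2 and the rest size 1 → block sizes [2, 1]

Assembling the blocks gives a Jordan form
J =
  [5, 1, 0]
  [0, 5, 0]
  [0, 0, 5]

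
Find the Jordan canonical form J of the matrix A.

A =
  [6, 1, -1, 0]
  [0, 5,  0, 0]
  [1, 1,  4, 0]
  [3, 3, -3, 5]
J_2(5) ⊕ J_1(5) ⊕ J_1(5)

The characteristic polynomial is
  det(x·I − A) = x^4 - 20*x^3 + 150*x^2 - 500*x + 625 = (x - 5)^4

Eigenvalues and multiplicities (the geometric multiplicity of λ is n − rank(A − λI), which equals the number of Jordan blocks for λ):
  λ = 5: algebraic multiplicity = 4, geometric multiplicity = 3

Determining the block sizes for each eigenvalue:
  λ = 5: 3 blocks summing to 4 forces exactly one block of size 2 and the rest size 1 → block sizes [2, 1, 1]

Assembling the blocks gives a Jordan form
J =
  [5, 1, 0, 0]
  [0, 5, 0, 0]
  [0, 0, 5, 0]
  [0, 0, 0, 5]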